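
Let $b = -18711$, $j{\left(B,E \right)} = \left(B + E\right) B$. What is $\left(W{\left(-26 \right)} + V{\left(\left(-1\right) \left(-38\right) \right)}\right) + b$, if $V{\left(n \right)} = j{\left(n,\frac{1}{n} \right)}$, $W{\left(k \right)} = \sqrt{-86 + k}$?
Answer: $-17266 + 4 i \sqrt{7} \approx -17266.0 + 10.583 i$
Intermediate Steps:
$j{\left(B,E \right)} = B \left(B + E\right)$
$V{\left(n \right)} = n \left(n + \frac{1}{n}\right)$
$\left(W{\left(-26 \right)} + V{\left(\left(-1\right) \left(-38\right) \right)}\right) + b = \left(\sqrt{-86 - 26} + \left(1 + \left(\left(-1\right) \left(-38\right)\right)^{2}\right)\right) - 18711 = \left(\sqrt{-112} + \left(1 + 38^{2}\right)\right) - 18711 = \left(4 i \sqrt{7} + \left(1 + 1444\right)\right) - 18711 = \left(4 i \sqrt{7} + 1445\right) - 18711 = \left(1445 + 4 i \sqrt{7}\right) - 18711 = -17266 + 4 i \sqrt{7}$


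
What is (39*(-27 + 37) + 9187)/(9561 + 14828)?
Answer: 9577/24389 ≈ 0.39268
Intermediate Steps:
(39*(-27 + 37) + 9187)/(9561 + 14828) = (39*10 + 9187)/24389 = (390 + 9187)*(1/24389) = 9577*(1/24389) = 9577/24389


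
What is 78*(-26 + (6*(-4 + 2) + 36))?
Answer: -156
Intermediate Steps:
78*(-26 + (6*(-4 + 2) + 36)) = 78*(-26 + (6*(-2) + 36)) = 78*(-26 + (-12 + 36)) = 78*(-26 + 24) = 78*(-2) = -156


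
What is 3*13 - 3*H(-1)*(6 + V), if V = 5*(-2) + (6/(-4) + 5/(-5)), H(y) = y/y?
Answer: 117/2 ≈ 58.500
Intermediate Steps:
H(y) = 1
V = -25/2 (V = -10 + (6*(-¼) + 5*(-⅕)) = -10 + (-3/2 - 1) = -10 - 5/2 = -25/2 ≈ -12.500)
3*13 - 3*H(-1)*(6 + V) = 3*13 - 3*(6 - 25/2) = 39 - 3*(-13)/2 = 39 - 3*(-13/2) = 39 + 39/2 = 117/2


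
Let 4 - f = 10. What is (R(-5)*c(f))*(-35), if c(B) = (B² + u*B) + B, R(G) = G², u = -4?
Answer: -47250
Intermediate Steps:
f = -6 (f = 4 - 1*10 = 4 - 10 = -6)
c(B) = B² - 3*B (c(B) = (B² - 4*B) + B = B² - 3*B)
(R(-5)*c(f))*(-35) = ((-5)²*(-6*(-3 - 6)))*(-35) = (25*(-6*(-9)))*(-35) = (25*54)*(-35) = 1350*(-35) = -47250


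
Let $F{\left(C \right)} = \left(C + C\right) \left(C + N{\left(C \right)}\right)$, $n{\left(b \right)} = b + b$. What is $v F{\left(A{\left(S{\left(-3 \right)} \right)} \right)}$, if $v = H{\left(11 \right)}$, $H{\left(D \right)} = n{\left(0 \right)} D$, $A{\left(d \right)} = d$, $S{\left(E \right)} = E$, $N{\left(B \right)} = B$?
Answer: $0$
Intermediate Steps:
$n{\left(b \right)} = 2 b$
$H{\left(D \right)} = 0$ ($H{\left(D \right)} = 2 \cdot 0 D = 0 D = 0$)
$v = 0$
$F{\left(C \right)} = 4 C^{2}$ ($F{\left(C \right)} = \left(C + C\right) \left(C + C\right) = 2 C 2 C = 4 C^{2}$)
$v F{\left(A{\left(S{\left(-3 \right)} \right)} \right)} = 0 \cdot 4 \left(-3\right)^{2} = 0 \cdot 4 \cdot 9 = 0 \cdot 36 = 0$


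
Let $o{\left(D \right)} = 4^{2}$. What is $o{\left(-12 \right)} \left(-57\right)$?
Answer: $-912$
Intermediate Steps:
$o{\left(D \right)} = 16$
$o{\left(-12 \right)} \left(-57\right) = 16 \left(-57\right) = -912$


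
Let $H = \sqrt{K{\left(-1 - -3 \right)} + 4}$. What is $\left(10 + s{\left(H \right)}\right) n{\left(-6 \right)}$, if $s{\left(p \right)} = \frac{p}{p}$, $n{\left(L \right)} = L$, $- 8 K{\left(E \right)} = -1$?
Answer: $-66$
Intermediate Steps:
$K{\left(E \right)} = \frac{1}{8}$ ($K{\left(E \right)} = \left(- \frac{1}{8}\right) \left(-1\right) = \frac{1}{8}$)
$H = \frac{\sqrt{66}}{4}$ ($H = \sqrt{\frac{1}{8} + 4} = \sqrt{\frac{33}{8}} = \frac{\sqrt{66}}{4} \approx 2.031$)
$s{\left(p \right)} = 1$
$\left(10 + s{\left(H \right)}\right) n{\left(-6 \right)} = \left(10 + 1\right) \left(-6\right) = 11 \left(-6\right) = -66$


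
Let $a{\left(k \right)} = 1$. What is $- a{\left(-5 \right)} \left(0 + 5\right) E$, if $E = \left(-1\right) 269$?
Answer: $1345$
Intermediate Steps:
$E = -269$
$- a{\left(-5 \right)} \left(0 + 5\right) E = - 1 \left(0 + 5\right) \left(-269\right) = - 1 \cdot 5 \left(-269\right) = - 5 \left(-269\right) = \left(-1\right) \left(-1345\right) = 1345$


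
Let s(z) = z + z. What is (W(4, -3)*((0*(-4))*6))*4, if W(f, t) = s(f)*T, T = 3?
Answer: 0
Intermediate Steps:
s(z) = 2*z
W(f, t) = 6*f (W(f, t) = (2*f)*3 = 6*f)
(W(4, -3)*((0*(-4))*6))*4 = ((6*4)*((0*(-4))*6))*4 = (24*(0*6))*4 = (24*0)*4 = 0*4 = 0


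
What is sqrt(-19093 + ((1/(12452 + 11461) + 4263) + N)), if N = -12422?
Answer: 5*I*sqrt(69260239531)/7971 ≈ 165.08*I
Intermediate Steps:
sqrt(-19093 + ((1/(12452 + 11461) + 4263) + N)) = sqrt(-19093 + ((1/(12452 + 11461) + 4263) - 12422)) = sqrt(-19093 + ((1/23913 + 4263) - 12422)) = sqrt(-19093 + (101941120/23913 - 12422)) = sqrt(-19093 - 195106166/23913) = sqrt(-651677075/23913) = 5*I*sqrt(69260239531)/7971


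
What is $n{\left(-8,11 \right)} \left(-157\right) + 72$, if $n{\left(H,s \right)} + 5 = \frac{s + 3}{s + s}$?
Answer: $\frac{8328}{11} \approx 757.09$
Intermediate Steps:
$n{\left(H,s \right)} = -5 + \frac{3 + s}{2 s}$ ($n{\left(H,s \right)} = -5 + \frac{s + 3}{s + s} = -5 + \frac{3 + s}{2 s}$)
$n{\left(-8,11 \right)} \left(-157\right) + 72 = \frac{3 \left(1 - 33\right)}{2 \cdot 11} \left(-157\right) + 72 = \frac{3}{2} \cdot \frac{1}{11} \left(1 - 33\right) \left(-157\right) + 72 = \frac{3}{2} \cdot \frac{1}{11} \left(-32\right) \left(-157\right) + 72 = \left(- \frac{48}{11}\right) \left(-157\right) + 72 = \frac{7536}{11} + 72 = \frac{8328}{11}$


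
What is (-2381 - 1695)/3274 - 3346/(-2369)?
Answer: 649380/3878053 ≈ 0.16745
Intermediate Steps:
(-2381 - 1695)/3274 - 3346/(-2369) = -4076*1/3274 - 3346*(-1/2369) = -2038/1637 + 3346/2369 = 649380/3878053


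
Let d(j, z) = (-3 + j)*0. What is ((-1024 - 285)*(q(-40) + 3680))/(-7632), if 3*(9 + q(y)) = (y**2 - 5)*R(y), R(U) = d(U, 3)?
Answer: 4805339/7632 ≈ 629.63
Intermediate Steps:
d(j, z) = 0
R(U) = 0
q(y) = -9 (q(y) = -9 + ((y**2 - 5)*0)/3 = -9 + ((-5 + y**2)*0)/3 = -9 + (1/3)*0 = -9 + 0 = -9)
((-1024 - 285)*(q(-40) + 3680))/(-7632) = ((-1024 - 285)*(-9 + 3680))/(-7632) = -1309*3671*(-1/7632) = -4805339*(-1/7632) = 4805339/7632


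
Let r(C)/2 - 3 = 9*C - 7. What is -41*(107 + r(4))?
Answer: -7011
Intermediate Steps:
r(C) = -8 + 18*C (r(C) = 6 + 2*(9*C - 7) = 6 + 2*(-7 + 9*C) = 6 + (-14 + 18*C) = -8 + 18*C)
-41*(107 + r(4)) = -41*(107 + (-8 + 18*4)) = -41*(107 + (-8 + 72)) = -41*(107 + 64) = -41*171 = -7011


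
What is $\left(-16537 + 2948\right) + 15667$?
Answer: $2078$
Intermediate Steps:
$\left(-16537 + 2948\right) + 15667 = -13589 + 15667 = 2078$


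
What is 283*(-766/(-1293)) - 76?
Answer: 118510/1293 ≈ 91.655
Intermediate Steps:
283*(-766/(-1293)) - 76 = 283*(-766*(-1/1293)) - 76 = 283*(766/1293) - 76 = 216778/1293 - 76 = 118510/1293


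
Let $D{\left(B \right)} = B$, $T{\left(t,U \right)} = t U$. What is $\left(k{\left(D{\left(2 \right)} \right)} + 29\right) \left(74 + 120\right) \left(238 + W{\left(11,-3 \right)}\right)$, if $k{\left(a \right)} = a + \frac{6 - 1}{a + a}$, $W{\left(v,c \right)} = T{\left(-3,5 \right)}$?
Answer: $\frac{2790399}{2} \approx 1.3952 \cdot 10^{6}$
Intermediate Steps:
$T{\left(t,U \right)} = U t$
$W{\left(v,c \right)} = -15$ ($W{\left(v,c \right)} = 5 \left(-3\right) = -15$)
$k{\left(a \right)} = a + \frac{5}{2 a}$
$\left(k{\left(D{\left(2 \right)} \right)} + 29\right) \left(74 + 120\right) \left(238 + W{\left(11,-3 \right)}\right) = \left(\left(2 + \frac{5}{2 \cdot 2}\right) + 29\right) \left(74 + 120\right) \left(238 - 15\right) = \left(\left(2 + \frac{5}{2} \cdot \frac{1}{2}\right) + 29\right) 194 \cdot 223 = \left(\left(2 + \frac{5}{4}\right) + 29\right) 43262 = \left(\frac{13}{4} + 29\right) 43262 = \frac{129}{4} \cdot 43262 = \frac{2790399}{2}$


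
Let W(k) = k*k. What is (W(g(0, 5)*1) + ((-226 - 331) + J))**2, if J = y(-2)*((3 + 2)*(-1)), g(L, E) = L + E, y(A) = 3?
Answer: 299209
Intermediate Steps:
g(L, E) = E + L
J = -15 (J = 3*((3 + 2)*(-1)) = 3*(5*(-1)) = 3*(-5) = -15)
W(k) = k**2
(W(g(0, 5)*1) + ((-226 - 331) + J))**2 = (((5 + 0)*1)**2 + ((-226 - 331) - 15))**2 = ((5*1)**2 + (-557 - 15))**2 = (5**2 - 572)**2 = (25 - 572)**2 = (-547)**2 = 299209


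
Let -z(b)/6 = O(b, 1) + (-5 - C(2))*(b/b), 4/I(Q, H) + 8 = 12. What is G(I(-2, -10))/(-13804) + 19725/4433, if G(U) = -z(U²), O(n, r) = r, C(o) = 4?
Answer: 68124171/15298283 ≈ 4.4531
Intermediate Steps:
I(Q, H) = 1 (I(Q, H) = 4/(-8 + 12) = 4/4 = 4*(¼) = 1)
z(b) = 48 (z(b) = -6*(1 + (-5 - 1*4)*(b/b)) = -6*(1 + (-5 - 4)*1) = -6*(1 - 9*1) = -6*(1 - 9) = -6*(-8) = 48)
G(U) = -48 (G(U) = -1*48 = -48)
G(I(-2, -10))/(-13804) + 19725/4433 = -48/(-13804) + 19725/4433 = -48*(-1/13804) + 19725*(1/4433) = 12/3451 + 19725/4433 = 68124171/15298283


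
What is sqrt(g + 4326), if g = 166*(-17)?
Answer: 4*sqrt(94) ≈ 38.781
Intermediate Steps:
g = -2822
sqrt(g + 4326) = sqrt(-2822 + 4326) = sqrt(1504) = 4*sqrt(94)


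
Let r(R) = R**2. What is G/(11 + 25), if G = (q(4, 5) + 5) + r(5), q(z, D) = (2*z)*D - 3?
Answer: 67/36 ≈ 1.8611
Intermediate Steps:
q(z, D) = -3 + 2*D*z (q(z, D) = 2*D*z - 3 = -3 + 2*D*z)
G = 67 (G = ((-3 + 2*5*4) + 5) + 5**2 = ((-3 + 40) + 5) + 25 = (37 + 5) + 25 = 42 + 25 = 67)
G/(11 + 25) = 67/(11 + 25) = 67/36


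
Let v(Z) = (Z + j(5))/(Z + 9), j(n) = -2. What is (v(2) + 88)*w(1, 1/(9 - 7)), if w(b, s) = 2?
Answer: 176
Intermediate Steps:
v(Z) = (-2 + Z)/(9 + Z) (v(Z) = (Z - 2)/(Z + 9) = (-2 + Z)/(9 + Z))
(v(2) + 88)*w(1, 1/(9 - 7)) = ((-2 + 2)/(9 + 2) + 88)*2 = (0/11 + 88)*2 = ((1/11)*0 + 88)*2 = (0 + 88)*2 = 88*2 = 176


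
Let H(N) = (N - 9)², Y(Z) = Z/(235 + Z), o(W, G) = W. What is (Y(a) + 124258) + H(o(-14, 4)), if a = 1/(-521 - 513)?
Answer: 30321868342/242989 ≈ 1.2479e+5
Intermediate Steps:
a = -1/1034 (a = 1/(-1034) = -1/1034 ≈ -0.00096712)
H(N) = (-9 + N)²
(Y(a) + 124258) + H(o(-14, 4)) = (-1/(1034*(235 - 1/1034)) + 124258) + (-9 - 14)² = (-1/(1034*242989/1034) + 124258) + (-23)² = (-1/1034*1034/242989 + 124258) + 529 = (-1/242989 + 124258) + 529 = 30193327161/242989 + 529 = 30321868342/242989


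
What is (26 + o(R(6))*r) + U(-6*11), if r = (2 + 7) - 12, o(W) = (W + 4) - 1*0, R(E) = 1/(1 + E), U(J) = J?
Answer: -367/7 ≈ -52.429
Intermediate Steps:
o(W) = 4 + W (o(W) = (4 + W) + 0 = 4 + W)
r = -3 (r = 9 - 12 = -3)
(26 + o(R(6))*r) + U(-6*11) = (26 + (4 + 1/(1 + 6))*(-3)) - 6*11 = (26 + (4 + 1/7)*(-3)) - 66 = (26 + (4 + ⅐)*(-3)) - 66 = (26 + (29/7)*(-3)) - 66 = (26 - 87/7) - 66 = 95/7 - 66 = -367/7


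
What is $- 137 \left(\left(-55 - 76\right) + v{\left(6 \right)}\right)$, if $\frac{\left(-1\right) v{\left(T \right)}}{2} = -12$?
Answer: $14659$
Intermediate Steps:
$v{\left(T \right)} = 24$ ($v{\left(T \right)} = \left(-2\right) \left(-12\right) = 24$)
$- 137 \left(\left(-55 - 76\right) + v{\left(6 \right)}\right) = - 137 \left(\left(-55 - 76\right) + 24\right) = - 137 \left(-131 + 24\right) = \left(-137\right) \left(-107\right) = 14659$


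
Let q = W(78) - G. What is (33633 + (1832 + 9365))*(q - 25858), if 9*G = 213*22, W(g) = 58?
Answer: -3539866460/3 ≈ -1.1800e+9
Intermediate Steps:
G = 1562/3 (G = (213*22)/9 = (1/9)*4686 = 1562/3 ≈ 520.67)
q = -1388/3 (q = 58 - 1*1562/3 = 58 - 1562/3 = -1388/3 ≈ -462.67)
(33633 + (1832 + 9365))*(q - 25858) = (33633 + (1832 + 9365))*(-1388/3 - 25858) = (33633 + 11197)*(-78962/3) = 44830*(-78962/3) = -3539866460/3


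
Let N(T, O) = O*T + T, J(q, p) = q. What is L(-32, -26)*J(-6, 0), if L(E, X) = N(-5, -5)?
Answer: -120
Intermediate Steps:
N(T, O) = T + O*T
L(E, X) = 20 (L(E, X) = -5*(1 - 5) = -5*(-4) = 20)
L(-32, -26)*J(-6, 0) = 20*(-6) = -120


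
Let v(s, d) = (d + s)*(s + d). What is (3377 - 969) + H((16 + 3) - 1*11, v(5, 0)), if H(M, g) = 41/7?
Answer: 16897/7 ≈ 2413.9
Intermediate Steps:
v(s, d) = (d + s)**2 (v(s, d) = (d + s)*(d + s) = (d + s)**2)
H(M, g) = 41/7 (H(M, g) = 41*(1/7) = 41/7)
(3377 - 969) + H((16 + 3) - 1*11, v(5, 0)) = (3377 - 969) + 41/7 = 2408 + 41/7 = 16897/7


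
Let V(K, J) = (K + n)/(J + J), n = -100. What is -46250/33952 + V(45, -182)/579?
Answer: -1218199705/894448464 ≈ -1.3620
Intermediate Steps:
V(K, J) = (-100 + K)/(2*J) (V(K, J) = (K - 100)/(J + J) = (-100 + K)/((2*J)) = (-100 + K)*(1/(2*J)) = (-100 + K)/(2*J))
-46250/33952 + V(45, -182)/579 = -46250/33952 + ((½)*(-100 + 45)/(-182))/579 = -46250*1/33952 + ((½)*(-1/182)*(-55))*(1/579) = -23125/16976 + (55/364)*(1/579) = -23125/16976 + 55/210756 = -1218199705/894448464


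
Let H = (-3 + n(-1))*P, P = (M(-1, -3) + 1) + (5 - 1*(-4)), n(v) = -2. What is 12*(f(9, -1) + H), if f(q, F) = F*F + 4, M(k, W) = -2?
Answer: -420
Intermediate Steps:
f(q, F) = 4 + F**2 (f(q, F) = F**2 + 4 = 4 + F**2)
P = 8 (P = (-2 + 1) + (5 - 1*(-4)) = -1 + (5 + 4) = -1 + 9 = 8)
H = -40 (H = (-3 - 2)*8 = -5*8 = -40)
12*(f(9, -1) + H) = 12*((4 + (-1)**2) - 40) = 12*((4 + 1) - 40) = 12*(5 - 40) = 12*(-35) = -420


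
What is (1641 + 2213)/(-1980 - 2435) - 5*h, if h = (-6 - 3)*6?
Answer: 1188196/4415 ≈ 269.13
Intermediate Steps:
h = -54 (h = -9*6 = -54)
(1641 + 2213)/(-1980 - 2435) - 5*h = (1641 + 2213)/(-1980 - 2435) - 5*(-54) = 3854/(-4415) - 1*(-270) = 3854*(-1/4415) + 270 = -3854/4415 + 270 = 1188196/4415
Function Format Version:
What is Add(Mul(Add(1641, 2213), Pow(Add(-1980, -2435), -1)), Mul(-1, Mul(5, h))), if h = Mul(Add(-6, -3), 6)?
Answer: Rational(1188196, 4415) ≈ 269.13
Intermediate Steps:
h = -54 (h = Mul(-9, 6) = -54)
Add(Mul(Add(1641, 2213), Pow(Add(-1980, -2435), -1)), Mul(-1, Mul(5, h))) = Add(Mul(Add(1641, 2213), Pow(Add(-1980, -2435), -1)), Mul(-1, Mul(5, -54))) = Add(Mul(3854, Pow(-4415, -1)), Mul(-1, -270)) = Add(Mul(3854, Rational(-1, 4415)), 270) = Add(Rational(-3854, 4415), 270) = Rational(1188196, 4415)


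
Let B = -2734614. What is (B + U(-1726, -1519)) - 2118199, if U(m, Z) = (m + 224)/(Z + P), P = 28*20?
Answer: -4653846165/959 ≈ -4.8528e+6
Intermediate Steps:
P = 560
U(m, Z) = (224 + m)/(560 + Z) (U(m, Z) = (m + 224)/(Z + 560) = (224 + m)/(560 + Z))
(B + U(-1726, -1519)) - 2118199 = (-2734614 + (224 - 1726)/(560 - 1519)) - 2118199 = (-2734614 - 1502/(-959)) - 2118199 = (-2734614 - 1/959*(-1502)) - 2118199 = (-2734614 + 1502/959) - 2118199 = -2622493324/959 - 2118199 = -4653846165/959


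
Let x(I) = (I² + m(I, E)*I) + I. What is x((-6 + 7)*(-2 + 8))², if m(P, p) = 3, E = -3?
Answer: 3600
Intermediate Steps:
x(I) = I² + 4*I (x(I) = (I² + 3*I) + I = I² + 4*I)
x((-6 + 7)*(-2 + 8))² = (((-6 + 7)*(-2 + 8))*(4 + (-6 + 7)*(-2 + 8)))² = ((1*6)*(4 + 1*6))² = (6*(4 + 6))² = (6*10)² = 60² = 3600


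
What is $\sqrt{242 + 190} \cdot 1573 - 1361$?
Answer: $-1361 + 18876 \sqrt{3} \approx 31333.0$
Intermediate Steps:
$\sqrt{242 + 190} \cdot 1573 - 1361 = \sqrt{432} \cdot 1573 - 1361 = 12 \sqrt{3} \cdot 1573 - 1361 = 18876 \sqrt{3} - 1361 = -1361 + 18876 \sqrt{3}$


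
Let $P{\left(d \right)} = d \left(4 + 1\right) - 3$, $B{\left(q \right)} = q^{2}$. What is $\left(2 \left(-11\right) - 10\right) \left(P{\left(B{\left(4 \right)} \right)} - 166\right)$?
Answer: $2848$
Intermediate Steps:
$P{\left(d \right)} = -3 + 5 d$ ($P{\left(d \right)} = d 5 - 3 = 5 d - 3 = -3 + 5 d$)
$\left(2 \left(-11\right) - 10\right) \left(P{\left(B{\left(4 \right)} \right)} - 166\right) = \left(2 \left(-11\right) - 10\right) \left(\left(-3 + 5 \cdot 4^{2}\right) - 166\right) = \left(-22 - 10\right) \left(\left(-3 + 5 \cdot 16\right) - 166\right) = - 32 \left(\left(-3 + 80\right) - 166\right) = - 32 \left(77 - 166\right) = \left(-32\right) \left(-89\right) = 2848$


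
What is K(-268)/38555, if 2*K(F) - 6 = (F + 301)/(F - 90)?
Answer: 423/5521076 ≈ 7.6615e-5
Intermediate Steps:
K(F) = 3 + (301 + F)/(2*(-90 + F)) (K(F) = 3 + ((F + 301)/(F - 90))/2 = 3 + ((301 + F)/(-90 + F))/2 = 3 + (301 + F)/(2*(-90 + F)))
K(-268)/38555 = ((-239 + 7*(-268))/(2*(-90 - 268)))/38555 = ((1/2)*(-239 - 1876)/(-358))*(1/38555) = ((1/2)*(-1/358)*(-2115))*(1/38555) = (2115/716)*(1/38555) = 423/5521076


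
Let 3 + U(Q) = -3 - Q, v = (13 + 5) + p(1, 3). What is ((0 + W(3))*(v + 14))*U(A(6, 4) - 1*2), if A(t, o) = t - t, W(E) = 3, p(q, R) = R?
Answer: -420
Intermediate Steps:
A(t, o) = 0
v = 21 (v = (13 + 5) + 3 = 18 + 3 = 21)
U(Q) = -6 - Q (U(Q) = -3 + (-3 - Q) = -6 - Q)
((0 + W(3))*(v + 14))*U(A(6, 4) - 1*2) = ((0 + 3)*(21 + 14))*(-6 - (0 - 1*2)) = (3*35)*(-6 - (0 - 2)) = 105*(-6 - 1*(-2)) = 105*(-6 + 2) = 105*(-4) = -420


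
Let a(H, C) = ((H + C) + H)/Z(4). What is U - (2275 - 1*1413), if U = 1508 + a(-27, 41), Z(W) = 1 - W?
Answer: 1951/3 ≈ 650.33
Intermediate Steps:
a(H, C) = -2*H/3 - C/3 (a(H, C) = ((H + C) + H)/(1 - 1*4) = ((C + H) + H)/(1 - 4) = (C + 2*H)/(-3) = (C + 2*H)*(-1/3) = -2*H/3 - C/3)
U = 4537/3 (U = 1508 + (-2/3*(-27) - 1/3*41) = 1508 + (18 - 41/3) = 1508 + 13/3 = 4537/3 ≈ 1512.3)
U - (2275 - 1*1413) = 4537/3 - (2275 - 1*1413) = 4537/3 - (2275 - 1413) = 4537/3 - 1*862 = 4537/3 - 862 = 1951/3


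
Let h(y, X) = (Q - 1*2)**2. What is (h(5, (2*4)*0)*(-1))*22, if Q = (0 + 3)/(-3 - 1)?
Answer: -1331/8 ≈ -166.38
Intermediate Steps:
Q = -3/4 (Q = 3/(-4) = 3*(-1/4) = -3/4 ≈ -0.75000)
h(y, X) = 121/16 (h(y, X) = (-3/4 - 1*2)**2 = (-3/4 - 2)**2 = (-11/4)**2 = 121/16)
(h(5, (2*4)*0)*(-1))*22 = ((121/16)*(-1))*22 = -121/16*22 = -1331/8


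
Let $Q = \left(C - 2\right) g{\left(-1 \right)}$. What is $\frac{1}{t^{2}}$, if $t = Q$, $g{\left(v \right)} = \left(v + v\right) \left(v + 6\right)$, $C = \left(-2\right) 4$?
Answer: $\frac{1}{10000} \approx 0.0001$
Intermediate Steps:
$C = -8$
$g{\left(v \right)} = 2 v \left(6 + v\right)$
$Q = 100$ ($Q = \left(-8 - 2\right) 2 \left(-1\right) \left(6 - 1\right) = - 10 \cdot 2 \left(-1\right) 5 = \left(-10\right) \left(-10\right) = 100$)
$t = 100$
$\frac{1}{t^{2}} = \frac{1}{100^{2}} = \frac{1}{10000}$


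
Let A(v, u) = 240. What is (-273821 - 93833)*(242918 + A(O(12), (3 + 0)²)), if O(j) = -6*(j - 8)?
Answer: -89398011332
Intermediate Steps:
O(j) = 48 - 6*j (O(j) = -6*(-8 + j) = 48 - 6*j)
(-273821 - 93833)*(242918 + A(O(12), (3 + 0)²)) = (-273821 - 93833)*(242918 + 240) = -367654*243158 = -89398011332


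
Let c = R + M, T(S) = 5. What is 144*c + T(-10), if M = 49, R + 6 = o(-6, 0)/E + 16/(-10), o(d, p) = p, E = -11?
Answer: 29833/5 ≈ 5966.6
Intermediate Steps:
R = -38/5 (R = -6 + (0/(-11) + 16/(-10)) = -6 + (0*(-1/11) + 16*(-⅒)) = -6 + (0 - 8/5) = -6 - 8/5 = -38/5 ≈ -7.6000)
c = 207/5 (c = -38/5 + 49 = 207/5 ≈ 41.400)
144*c + T(-10) = 144*(207/5) + 5 = 29808/5 + 5 = 29833/5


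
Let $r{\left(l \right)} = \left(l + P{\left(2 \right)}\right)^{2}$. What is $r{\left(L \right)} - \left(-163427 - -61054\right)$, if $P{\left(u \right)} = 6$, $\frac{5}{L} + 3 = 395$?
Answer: $\frac{15736600121}{153664} \approx 1.0241 \cdot 10^{5}$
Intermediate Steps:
$L = \frac{5}{392}$ ($L = \frac{5}{-3 + 395} = \frac{5}{392} \approx 0.012755$)
$r{\left(l \right)} = \left(6 + l\right)^{2}$ ($r{\left(l \right)} = \left(l + 6\right)^{2} = \left(6 + l\right)^{2}$)
$r{\left(L \right)} - \left(-163427 - -61054\right) = \left(6 + \frac{5}{392}\right)^{2} - \left(-163427 - -61054\right) = \left(\frac{2357}{392}\right)^{2} - \left(-163427 + 61054\right) = \frac{5555449}{153664} - -102373 = \frac{5555449}{153664} + 102373 = \frac{15736600121}{153664}$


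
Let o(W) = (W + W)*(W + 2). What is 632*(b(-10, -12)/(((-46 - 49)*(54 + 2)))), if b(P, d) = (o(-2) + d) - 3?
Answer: 237/133 ≈ 1.7820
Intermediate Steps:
o(W) = 2*W*(2 + W) (o(W) = (2*W)*(2 + W) = 2*W*(2 + W))
b(P, d) = -3 + d (b(P, d) = (2*(-2)*(2 - 2) + d) - 3 = (2*(-2)*0 + d) - 3 = (0 + d) - 3 = d - 3 = -3 + d)
632*(b(-10, -12)/(((-46 - 49)*(54 + 2)))) = 632*((-3 - 12)/(((-46 - 49)*(54 + 2)))) = 632*(-15/((-95*56))) = 632*(-15/(-5320)) = 632*(-15*(-1/5320)) = 632*(3/1064) = 237/133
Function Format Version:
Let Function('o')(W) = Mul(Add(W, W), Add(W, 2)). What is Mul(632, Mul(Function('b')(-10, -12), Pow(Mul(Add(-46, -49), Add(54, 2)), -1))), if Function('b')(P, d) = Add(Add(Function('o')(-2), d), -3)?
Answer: Rational(237, 133) ≈ 1.7820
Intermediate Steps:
Function('o')(W) = Mul(2, W, Add(2, W)) (Function('o')(W) = Mul(Mul(2, W), Add(2, W)) = Mul(2, W, Add(2, W)))
Function('b')(P, d) = Add(-3, d) (Function('b')(P, d) = Add(Add(Mul(2, -2, Add(2, -2)), d), -3) = Add(Add(Mul(2, -2, 0), d), -3) = Add(Add(0, d), -3) = Add(d, -3) = Add(-3, d))
Mul(632, Mul(Function('b')(-10, -12), Pow(Mul(Add(-46, -49), Add(54, 2)), -1))) = Mul(632, Mul(Add(-3, -12), Pow(Mul(Add(-46, -49), Add(54, 2)), -1))) = Mul(632, Mul(-15, Pow(Mul(-95, 56), -1))) = Mul(632, Mul(-15, Pow(-5320, -1))) = Mul(632, Mul(-15, Rational(-1, 5320))) = Mul(632, Rational(3, 1064)) = Rational(237, 133)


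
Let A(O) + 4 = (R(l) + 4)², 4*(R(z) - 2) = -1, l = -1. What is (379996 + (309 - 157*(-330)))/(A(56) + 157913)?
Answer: 6913840/2527073 ≈ 2.7359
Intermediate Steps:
R(z) = 7/4 (R(z) = 2 + (¼)*(-1) = 2 - ¼ = 7/4)
A(O) = 465/16 (A(O) = -4 + (7/4 + 4)² = -4 + (23/4)² = -4 + 529/16 = 465/16)
(379996 + (309 - 157*(-330)))/(A(56) + 157913) = (379996 + (309 - 157*(-330)))/(465/16 + 157913) = (379996 + (309 + 51810))/(2527073/16) = (379996 + 52119)*(16/2527073) = 432115*(16/2527073) = 6913840/2527073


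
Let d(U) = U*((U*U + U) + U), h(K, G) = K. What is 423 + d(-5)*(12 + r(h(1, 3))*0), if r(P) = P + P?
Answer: -477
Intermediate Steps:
r(P) = 2*P
d(U) = U*(U**2 + 2*U) (d(U) = U*((U**2 + U) + U) = U*((U + U**2) + U) = U*(U**2 + 2*U))
423 + d(-5)*(12 + r(h(1, 3))*0) = 423 + ((-5)**2*(2 - 5))*(12 + (2*1)*0) = 423 + (25*(-3))*(12 + 2*0) = 423 - 75*(12 + 0) = 423 - 75*12 = 423 - 900 = -477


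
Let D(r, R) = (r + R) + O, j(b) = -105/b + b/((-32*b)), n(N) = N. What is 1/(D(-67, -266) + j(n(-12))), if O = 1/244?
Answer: -1952/632989 ≈ -0.0030838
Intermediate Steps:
j(b) = -1/32 - 105/b (j(b) = -105/b + b*(-1/(32*b)) = -105/b - 1/32 = -1/32 - 105/b)
O = 1/244 ≈ 0.0040984
D(r, R) = 1/244 + R + r (D(r, R) = (r + R) + 1/244 = (R + r) + 1/244 = 1/244 + R + r)
1/(D(-67, -266) + j(n(-12))) = 1/((1/244 - 266 - 67) + (1/32)*(-3360 - 1*(-12))/(-12)) = 1/(-81251/244 + (1/32)*(-1/12)*(-3360 + 12)) = 1/(-81251/244 + (1/32)*(-1/12)*(-3348)) = 1/(-81251/244 + 279/32) = 1/(-632989/1952) = -1952/632989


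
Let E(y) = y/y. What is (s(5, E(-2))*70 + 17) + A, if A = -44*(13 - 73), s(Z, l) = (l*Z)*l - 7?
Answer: 2517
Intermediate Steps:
E(y) = 1
s(Z, l) = -7 + Z*l² (s(Z, l) = (Z*l)*l - 7 = Z*l² - 7 = -7 + Z*l²)
A = 2640 (A = -44*(-60) = 2640)
(s(5, E(-2))*70 + 17) + A = ((-7 + 5*1²)*70 + 17) + 2640 = ((-7 + 5*1)*70 + 17) + 2640 = ((-7 + 5)*70 + 17) + 2640 = (-2*70 + 17) + 2640 = (-140 + 17) + 2640 = -123 + 2640 = 2517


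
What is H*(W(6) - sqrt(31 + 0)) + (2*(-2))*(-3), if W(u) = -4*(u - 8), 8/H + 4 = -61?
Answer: 716/65 + 8*sqrt(31)/65 ≈ 11.701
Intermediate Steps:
H = -8/65 (H = 8/(-4 - 61) = 8/(-65) = 8*(-1/65) = -8/65 ≈ -0.12308)
W(u) = 32 - 4*u (W(u) = -4*(-8 + u) = 32 - 4*u)
H*(W(6) - sqrt(31 + 0)) + (2*(-2))*(-3) = -8*((32 - 4*6) - sqrt(31 + 0))/65 + (2*(-2))*(-3) = -8*((32 - 24) - sqrt(31))/65 - 4*(-3) = -8*(8 - sqrt(31))/65 + 12 = (-64/65 + 8*sqrt(31)/65) + 12 = 716/65 + 8*sqrt(31)/65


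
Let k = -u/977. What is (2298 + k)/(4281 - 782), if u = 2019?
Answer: 2243127/3418523 ≈ 0.65617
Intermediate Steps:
k = -2019/977 ≈ -2.0665
(2298 + k)/(4281 - 782) = (2298 - 2019/977)/(4281 - 782) = (2243127/977)/3499 = (2243127/977)*(1/3499) = 2243127/3418523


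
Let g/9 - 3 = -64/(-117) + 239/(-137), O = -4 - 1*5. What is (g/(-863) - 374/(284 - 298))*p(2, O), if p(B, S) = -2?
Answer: -574434634/10759021 ≈ -53.391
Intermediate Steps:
O = -9 (O = -4 - 5 = -9)
g = 28892/1781 (g = 27 + 9*(-64/(-117) + 239/(-137)) = 27 + 9*(-64*(-1/117) + 239*(-1/137)) = 27 + 9*(64/117 - 239/137) = 27 + 9*(-19195/16029) = 27 - 19195/1781 = 28892/1781 ≈ 16.222)
(g/(-863) - 374/(284 - 298))*p(2, O) = ((28892/1781)/(-863) - 374/(284 - 298))*(-2) = ((28892/1781)*(-1/863) - 374/(-14))*(-2) = (-28892/1537003 - 374*(-1/14))*(-2) = (-28892/1537003 + 187/7)*(-2) = (287217317/10759021)*(-2) = -574434634/10759021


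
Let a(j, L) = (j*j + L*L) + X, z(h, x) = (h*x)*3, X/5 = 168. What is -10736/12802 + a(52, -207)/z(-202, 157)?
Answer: -807683849/609003942 ≈ -1.3262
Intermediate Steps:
X = 840 (X = 5*168 = 840)
z(h, x) = 3*h*x
a(j, L) = 840 + L² + j² (a(j, L) = (j*j + L*L) + 840 = (j² + L²) + 840 = (L² + j²) + 840 = 840 + L² + j²)
-10736/12802 + a(52, -207)/z(-202, 157) = -10736/12802 + (840 + (-207)² + 52²)/((3*(-202)*157)) = -10736*1/12802 + (840 + 42849 + 2704)/(-95142) = -5368/6401 + 46393*(-1/95142) = -5368/6401 - 46393/95142 = -807683849/609003942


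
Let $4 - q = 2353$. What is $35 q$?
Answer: $-82215$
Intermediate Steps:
$q = -2349$ ($q = 4 - 2353 = -2349$)
$35 q = 35 \left(-2349\right) = -82215$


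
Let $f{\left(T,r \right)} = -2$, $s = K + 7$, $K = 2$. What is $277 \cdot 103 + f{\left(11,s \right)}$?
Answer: $28529$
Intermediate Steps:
$s = 9$ ($s = 2 + 7 = 9$)
$277 \cdot 103 + f{\left(11,s \right)} = 277 \cdot 103 - 2 = 28531 - 2 = 28529$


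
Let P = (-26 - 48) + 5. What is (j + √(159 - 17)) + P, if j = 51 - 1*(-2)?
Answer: -16 + √142 ≈ -4.0836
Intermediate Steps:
P = -69 (P = -74 + 5 = -69)
j = 53 (j = 51 + 2 = 53)
(j + √(159 - 17)) + P = (53 + √(159 - 17)) - 69 = (53 + √142) - 69 = -16 + √142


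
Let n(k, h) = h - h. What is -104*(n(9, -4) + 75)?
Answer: -7800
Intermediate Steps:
n(k, h) = 0
-104*(n(9, -4) + 75) = -104*(0 + 75) = -104*75 = -7800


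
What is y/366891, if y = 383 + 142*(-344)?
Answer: -16155/122297 ≈ -0.13210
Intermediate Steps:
y = -48465 (y = 383 - 48848 = -48465)
y/366891 = -48465/366891 = -48465*1/366891 = -16155/122297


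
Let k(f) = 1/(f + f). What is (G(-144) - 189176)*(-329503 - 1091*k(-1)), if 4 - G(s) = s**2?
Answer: 69050810910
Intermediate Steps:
k(f) = 1/(2*f)
G(s) = 4 - s**2
(G(-144) - 189176)*(-329503 - 1091*k(-1)) = ((4 - 1*(-144)**2) - 189176)*(-329503 - 1091/(2*(-1))) = ((4 - 1*20736) - 189176)*(-329503 - 1091*(-1)/2) = ((4 - 20736) - 189176)*(-329503 - 1091*(-1/2)) = (-20732 - 189176)*(-329503 + 1091/2) = -209908*(-657915/2) = 69050810910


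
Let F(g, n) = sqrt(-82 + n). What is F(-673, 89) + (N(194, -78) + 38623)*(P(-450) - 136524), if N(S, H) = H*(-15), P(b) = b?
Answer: -5450606382 + sqrt(7) ≈ -5.4506e+9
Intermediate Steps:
N(S, H) = -15*H
F(-673, 89) + (N(194, -78) + 38623)*(P(-450) - 136524) = sqrt(-82 + 89) + (-15*(-78) + 38623)*(-450 - 136524) = sqrt(7) + (1170 + 38623)*(-136974) = sqrt(7) + 39793*(-136974) = sqrt(7) - 5450606382 = -5450606382 + sqrt(7)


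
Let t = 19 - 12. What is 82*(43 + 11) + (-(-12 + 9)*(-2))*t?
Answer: 4386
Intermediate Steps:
t = 7
82*(43 + 11) + (-(-12 + 9)*(-2))*t = 82*(43 + 11) + (-(-12 + 9)*(-2))*7 = 82*54 + (-1*(-3)*(-2))*7 = 4428 + (3*(-2))*7 = 4428 - 6*7 = 4428 - 42 = 4386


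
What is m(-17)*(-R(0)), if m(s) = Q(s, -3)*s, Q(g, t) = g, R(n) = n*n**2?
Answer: 0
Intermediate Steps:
R(n) = n**3
m(s) = s**2 (m(s) = s*s = s**2)
m(-17)*(-R(0)) = (-17)**2*(-1*0**3) = 289*(-1*0) = 289*0 = 0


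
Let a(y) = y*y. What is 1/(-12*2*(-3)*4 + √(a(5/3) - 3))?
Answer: 1296/373249 - 3*I*√2/746498 ≈ 0.0034722 - 5.6834e-6*I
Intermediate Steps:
a(y) = y²
1/(-12*2*(-3)*4 + √(a(5/3) - 3)) = 1/(-12*2*(-3)*4 + √((5/3)² - 3)) = 1/(-(-72)*4 + √((5*(⅓))² - 3)) = 1/(-12*(-24) + √((5/3)² - 3)) = 1/(288 + √(25/9 - 3)) = 1/(288 + √(-2/9)) = 1/(288 + I*√2/3)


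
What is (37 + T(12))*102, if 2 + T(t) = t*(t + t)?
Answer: 32946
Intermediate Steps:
T(t) = -2 + 2*t² (T(t) = -2 + t*(t + t) = -2 + t*(2*t) = -2 + 2*t²)
(37 + T(12))*102 = (37 + (-2 + 2*12²))*102 = (37 + (-2 + 2*144))*102 = (37 + (-2 + 288))*102 = (37 + 286)*102 = 323*102 = 32946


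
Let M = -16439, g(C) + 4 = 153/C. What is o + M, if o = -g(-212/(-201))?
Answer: -3514973/212 ≈ -16580.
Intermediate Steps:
g(C) = -4 + 153/C
o = -29905/212 (o = -(-4 + 153/((-212/(-201)))) = -(-4 + 153/((-212*(-1/201)))) = -(-4 + 153/(212/201)) = -(-4 + 153*(201/212)) = -(-4 + 30753/212) = -1*29905/212 = -29905/212 ≈ -141.06)
o + M = -29905/212 - 16439 = -3514973/212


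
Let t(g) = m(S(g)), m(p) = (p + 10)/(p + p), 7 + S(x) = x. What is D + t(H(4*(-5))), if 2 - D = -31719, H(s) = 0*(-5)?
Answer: 444091/14 ≈ 31721.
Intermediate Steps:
S(x) = -7 + x
m(p) = (10 + p)/(2*p) (m(p) = (10 + p)/((2*p)) = (10 + p)*(1/(2*p)) = (10 + p)/(2*p))
H(s) = 0
D = 31721 (D = 2 - 1*(-31719) = 2 + 31719 = 31721)
t(g) = (3 + g)/(2*(-7 + g)) (t(g) = (10 + (-7 + g))/(2*(-7 + g)) = (3 + g)/(2*(-7 + g)))
D + t(H(4*(-5))) = 31721 + (3 + 0)/(2*(-7 + 0)) = 31721 + (½)*3/(-7) = 31721 + (½)*(-⅐)*3 = 31721 - 3/14 = 444091/14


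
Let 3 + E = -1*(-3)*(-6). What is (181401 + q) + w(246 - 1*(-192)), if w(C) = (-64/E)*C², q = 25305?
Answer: 5539614/7 ≈ 7.9137e+5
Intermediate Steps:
E = -21 (E = -3 - 1*(-3)*(-6) = -3 + 3*(-6) = -3 - 18 = -21)
w(C) = 64*C²/21 (w(C) = (-64/(-21))*C² = (-64*(-1/21))*C² = 64*C²/21)
(181401 + q) + w(246 - 1*(-192)) = (181401 + 25305) + 64*(246 - 1*(-192))²/21 = 206706 + 64*(246 + 192)²/21 = 206706 + (64/21)*438² = 206706 + (64/21)*191844 = 206706 + 4092672/7 = 5539614/7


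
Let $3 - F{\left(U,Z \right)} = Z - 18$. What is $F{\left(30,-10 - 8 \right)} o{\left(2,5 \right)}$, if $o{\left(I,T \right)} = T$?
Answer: $195$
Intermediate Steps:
$F{\left(U,Z \right)} = 21 - Z$ ($F{\left(U,Z \right)} = 3 - \left(Z - 18\right) = 3 - \left(-18 + Z\right) = 21 - Z$)
$F{\left(30,-10 - 8 \right)} o{\left(2,5 \right)} = \left(21 - \left(-10 - 8\right)\right) 5 = \left(21 - -18\right) 5 = \left(21 + 18\right) 5 = 39 \cdot 5 = 195$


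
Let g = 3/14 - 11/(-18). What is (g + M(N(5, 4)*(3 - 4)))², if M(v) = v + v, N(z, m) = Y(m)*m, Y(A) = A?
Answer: 3857296/3969 ≈ 971.86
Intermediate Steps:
N(z, m) = m² (N(z, m) = m*m = m²)
M(v) = 2*v
g = 52/63 (g = 3*(1/14) - 11*(-1/18) = 3/14 + 11/18 = 52/63 ≈ 0.82540)
(g + M(N(5, 4)*(3 - 4)))² = (52/63 + 2*(4²*(3 - 4)))² = (52/63 + 2*(16*(-1)))² = (52/63 + 2*(-16))² = (52/63 - 32)² = (-1964/63)² = 3857296/3969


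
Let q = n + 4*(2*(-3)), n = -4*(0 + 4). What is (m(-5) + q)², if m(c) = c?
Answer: 2025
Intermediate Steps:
n = -16 (n = -4*4 = -16)
q = -40 (q = -16 + 4*(2*(-3)) = -16 + 4*(-6) = -16 - 24 = -40)
(m(-5) + q)² = (-5 - 40)² = (-45)² = 2025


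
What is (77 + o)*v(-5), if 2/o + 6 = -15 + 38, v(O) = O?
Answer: -6555/17 ≈ -385.59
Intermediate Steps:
o = 2/17 (o = 2/(-6 + (-15 + 38)) = 2/(-6 + 23) = 2/17 ≈ 0.11765)
(77 + o)*v(-5) = (77 + 2/17)*(-5) = (1311/17)*(-5) = -6555/17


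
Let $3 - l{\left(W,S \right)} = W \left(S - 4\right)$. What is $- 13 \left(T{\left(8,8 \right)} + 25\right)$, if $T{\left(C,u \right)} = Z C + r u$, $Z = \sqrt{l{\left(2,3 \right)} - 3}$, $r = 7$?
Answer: $-1053 - 104 \sqrt{2} \approx -1200.1$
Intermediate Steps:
$l{\left(W,S \right)} = 3 - W \left(-4 + S\right)$ ($l{\left(W,S \right)} = 3 - W \left(S - 4\right) = 3 - W \left(-4 + S\right)$)
$Z = \sqrt{2}$ ($Z = \sqrt{\left(3 + 4 \cdot 2 - 3 \cdot 2\right) - 3} = \sqrt{\left(3 + 8 - 6\right) - 3} = \sqrt{5 - 3} = \sqrt{2} \approx 1.4142$)
$T{\left(C,u \right)} = 7 u + C \sqrt{2}$ ($T{\left(C,u \right)} = \sqrt{2} C + 7 u = C \sqrt{2} + 7 u = 7 u + C \sqrt{2}$)
$- 13 \left(T{\left(8,8 \right)} + 25\right) = - 13 \left(\left(7 \cdot 8 + 8 \sqrt{2}\right) + 25\right) = - 13 \left(\left(56 + 8 \sqrt{2}\right) + 25\right) = - 13 \left(81 + 8 \sqrt{2}\right) = -1053 - 104 \sqrt{2}$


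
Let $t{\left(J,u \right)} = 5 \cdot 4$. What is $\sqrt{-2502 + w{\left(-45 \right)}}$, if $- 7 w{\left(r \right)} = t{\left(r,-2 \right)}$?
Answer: $\frac{i \sqrt{122738}}{7} \approx 50.049 i$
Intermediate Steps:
$t{\left(J,u \right)} = 20$
$w{\left(r \right)} = - \frac{20}{7}$ ($w{\left(r \right)} = \left(- \frac{1}{7}\right) 20 = - \frac{20}{7}$)
$\sqrt{-2502 + w{\left(-45 \right)}} = \sqrt{-2502 - \frac{20}{7}} = \sqrt{- \frac{17534}{7}} = \frac{i \sqrt{122738}}{7}$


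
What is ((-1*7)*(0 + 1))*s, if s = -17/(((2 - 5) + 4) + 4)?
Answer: 119/5 ≈ 23.800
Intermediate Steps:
s = -17/5 (s = -17/((-3 + 4) + 4) = -17/(1 + 4) = -17/5 ≈ -3.4000)
((-1*7)*(0 + 1))*s = ((-1*7)*(0 + 1))*(-17/5) = -7*1*(-17/5) = -7*(-17/5) = 119/5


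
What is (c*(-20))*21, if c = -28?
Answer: 11760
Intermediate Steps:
(c*(-20))*21 = -28*(-20)*21 = 560*21 = 11760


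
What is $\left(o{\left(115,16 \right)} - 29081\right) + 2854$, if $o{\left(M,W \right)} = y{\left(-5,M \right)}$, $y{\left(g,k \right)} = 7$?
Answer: $-26220$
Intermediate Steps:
$o{\left(M,W \right)} = 7$
$\left(o{\left(115,16 \right)} - 29081\right) + 2854 = \left(7 - 29081\right) + 2854 = -29074 + 2854 = -26220$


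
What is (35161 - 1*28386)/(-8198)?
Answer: -6775/8198 ≈ -0.82642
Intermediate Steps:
(35161 - 1*28386)/(-8198) = (35161 - 28386)*(-1/8198) = 6775*(-1/8198) = -6775/8198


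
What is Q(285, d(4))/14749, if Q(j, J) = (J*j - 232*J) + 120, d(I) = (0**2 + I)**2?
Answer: 968/14749 ≈ 0.065632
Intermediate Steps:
d(I) = I**2 (d(I) = (0 + I)**2 = I**2)
Q(j, J) = 120 - 232*J + J*j (Q(j, J) = (-232*J + J*j) + 120 = 120 - 232*J + J*j)
Q(285, d(4))/14749 = (120 - 232*4**2 + 4**2*285)/14749 = (120 - 232*16 + 16*285)*(1/14749) = (120 - 3712 + 4560)*(1/14749) = 968*(1/14749) = 968/14749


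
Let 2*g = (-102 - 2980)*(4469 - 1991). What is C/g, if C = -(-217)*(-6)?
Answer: 31/90919 ≈ 0.00034096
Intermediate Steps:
C = -1302 (C = -217*6 = -1302)
g = -3818598 (g = ((-102 - 2980)*(4469 - 1991))/2 = (-3082*2478)/2 = (1/2)*(-7637196) = -3818598)
C/g = -1302/(-3818598) = -1302*(-1/3818598) = 31/90919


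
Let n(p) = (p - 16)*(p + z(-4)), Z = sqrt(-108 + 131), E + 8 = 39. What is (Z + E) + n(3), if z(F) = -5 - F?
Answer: 5 + sqrt(23) ≈ 9.7958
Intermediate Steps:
E = 31 (E = -8 + 39 = 31)
Z = sqrt(23) ≈ 4.7958
n(p) = (-1 + p)*(-16 + p) (n(p) = (p - 16)*(p + (-5 - 1*(-4))) = (-16 + p)*(p + (-5 + 4)) = (-16 + p)*(p - 1) = (-16 + p)*(-1 + p) = (-1 + p)*(-16 + p))
(Z + E) + n(3) = (sqrt(23) + 31) + (16 + 3**2 - 17*3) = (31 + sqrt(23)) + (16 + 9 - 51) = (31 + sqrt(23)) - 26 = 5 + sqrt(23)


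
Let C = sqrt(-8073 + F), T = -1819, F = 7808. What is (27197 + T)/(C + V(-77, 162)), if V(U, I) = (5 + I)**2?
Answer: 353883521/388898293 - 12689*I*sqrt(265)/388898293 ≈ 0.90996 - 0.00053115*I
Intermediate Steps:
C = I*sqrt(265) (C = sqrt(-8073 + 7808) = sqrt(-265) = I*sqrt(265) ≈ 16.279*I)
(27197 + T)/(C + V(-77, 162)) = (27197 - 1819)/(I*sqrt(265) + (5 + 162)**2) = 25378/(I*sqrt(265) + 167**2) = 25378/(I*sqrt(265) + 27889) = 25378/(27889 + I*sqrt(265))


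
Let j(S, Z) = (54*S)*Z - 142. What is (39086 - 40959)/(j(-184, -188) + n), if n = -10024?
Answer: -1873/1857802 ≈ -0.0010082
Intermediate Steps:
j(S, Z) = -142 + 54*S*Z (j(S, Z) = 54*S*Z - 142 = -142 + 54*S*Z)
(39086 - 40959)/(j(-184, -188) + n) = (39086 - 40959)/((-142 + 54*(-184)*(-188)) - 10024) = -1873/((-142 + 1867968) - 10024) = -1873/(1867826 - 10024) = -1873/1857802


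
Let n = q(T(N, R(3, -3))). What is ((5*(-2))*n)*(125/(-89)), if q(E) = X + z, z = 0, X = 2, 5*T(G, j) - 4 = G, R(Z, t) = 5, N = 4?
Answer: 2500/89 ≈ 28.090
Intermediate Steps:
T(G, j) = ⅘ + G/5
q(E) = 2 (q(E) = 2 + 0 = 2)
n = 2
((5*(-2))*n)*(125/(-89)) = ((5*(-2))*2)*(125/(-89)) = (-10*2)*(125*(-1/89)) = -20*(-125/89) = 2500/89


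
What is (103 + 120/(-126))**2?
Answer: 4592449/441 ≈ 10414.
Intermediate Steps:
(103 + 120/(-126))**2 = (103 + 120*(-1/126))**2 = (103 - 20/21)**2 = (2143/21)**2 = 4592449/441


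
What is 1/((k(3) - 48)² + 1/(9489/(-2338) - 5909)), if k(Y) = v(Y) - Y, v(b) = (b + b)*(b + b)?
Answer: 13824731/3110562137 ≈ 0.0044445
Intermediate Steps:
v(b) = 4*b² (v(b) = (2*b)*(2*b) = 4*b²)
k(Y) = -Y + 4*Y² (k(Y) = 4*Y² - Y = -Y + 4*Y²)
1/((k(3) - 48)² + 1/(9489/(-2338) - 5909)) = 1/((3*(-1 + 4*3) - 48)² + 1/(9489/(-2338) - 5909)) = 1/((3*(-1 + 12) - 48)² + 1/(9489*(-1/2338) - 5909)) = 1/((3*11 - 48)² + 1/(-9489/2338 - 5909)) = 1/((33 - 48)² + 1/(-13824731/2338)) = 1/((-15)² - 2338/13824731) = 1/(225 - 2338/13824731) = 1/(3110562137/13824731) = 13824731/3110562137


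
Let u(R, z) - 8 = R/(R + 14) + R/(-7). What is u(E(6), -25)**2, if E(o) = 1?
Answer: 692224/11025 ≈ 62.787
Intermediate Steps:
u(R, z) = 8 - R/7 + R/(14 + R) (u(R, z) = 8 + (R/(R + 14) + R/(-7)) = 8 + (R/(14 + R) + R*(-1/7)) = 8 + (R/(14 + R) - R/7) = 8 + (-R/7 + R/(14 + R)) = 8 - R/7 + R/(14 + R))
u(E(6), -25)**2 = ((784 - 1*1**2 + 49*1)/(7*(14 + 1)))**2 = ((1/7)*(784 - 1*1 + 49)/15)**2 = ((1/7)*(1/15)*(784 - 1 + 49))**2 = ((1/7)*(1/15)*832)**2 = (832/105)**2 = 692224/11025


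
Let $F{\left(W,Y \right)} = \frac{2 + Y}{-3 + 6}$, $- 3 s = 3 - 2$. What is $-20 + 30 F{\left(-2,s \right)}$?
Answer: $- \frac{10}{3} \approx -3.3333$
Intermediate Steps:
$s = - \frac{1}{3}$ ($s = - \frac{3 - 2}{3} = \left(- \frac{1}{3}\right) 1 = - \frac{1}{3} \approx -0.33333$)
$F{\left(W,Y \right)} = \frac{2}{3} + \frac{Y}{3}$ ($F{\left(W,Y \right)} = \frac{2 + Y}{3} = \left(2 + Y\right) \frac{1}{3} = \frac{2}{3} + \frac{Y}{3}$)
$-20 + 30 F{\left(-2,s \right)} = -20 + 30 \left(\frac{2}{3} + \frac{1}{3} \left(- \frac{1}{3}\right)\right) = -20 + 30 \left(\frac{2}{3} - \frac{1}{9}\right) = -20 + 30 \cdot \frac{5}{9} = -20 + \frac{50}{3} = - \frac{10}{3}$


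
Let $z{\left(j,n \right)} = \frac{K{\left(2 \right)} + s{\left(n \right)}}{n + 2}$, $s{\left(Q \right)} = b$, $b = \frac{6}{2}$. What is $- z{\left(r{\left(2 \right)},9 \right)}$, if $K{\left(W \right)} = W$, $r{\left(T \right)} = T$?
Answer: $- \frac{5}{11} \approx -0.45455$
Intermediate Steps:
$b = 3$ ($b = 6 \cdot \frac{1}{2} = 3$)
$s{\left(Q \right)} = 3$
$z{\left(j,n \right)} = \frac{5}{2 + n}$ ($z{\left(j,n \right)} = \frac{2 + 3}{n + 2} = \frac{5}{2 + n}$)
$- z{\left(r{\left(2 \right)},9 \right)} = - \frac{5}{2 + 9} = - \frac{5}{11}$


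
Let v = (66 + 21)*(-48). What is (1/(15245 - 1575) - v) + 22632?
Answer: 366465361/13670 ≈ 26808.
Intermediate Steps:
v = -4176 (v = 87*(-48) = -4176)
(1/(15245 - 1575) - v) + 22632 = (1/(15245 - 1575) - 1*(-4176)) + 22632 = (1/13670 + 4176) + 22632 = 57085921/13670 + 22632 = 366465361/13670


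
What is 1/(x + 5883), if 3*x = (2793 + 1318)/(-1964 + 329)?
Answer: 4905/28852004 ≈ 0.00017001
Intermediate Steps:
x = -4111/4905 (x = ((2793 + 1318)/(-1964 + 329))/3 = (4111/(-1635))/3 = (4111*(-1/1635))/3 = (⅓)*(-4111/1635) = -4111/4905 ≈ -0.83812)
1/(x + 5883) = 1/(-4111/4905 + 5883) = 1/(28852004/4905) = 4905/28852004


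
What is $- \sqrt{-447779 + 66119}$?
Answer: $- 2 i \sqrt{95415} \approx - 617.79 i$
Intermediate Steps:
$- \sqrt{-447779 + 66119} = - \sqrt{-381660} = - 2 i \sqrt{95415}$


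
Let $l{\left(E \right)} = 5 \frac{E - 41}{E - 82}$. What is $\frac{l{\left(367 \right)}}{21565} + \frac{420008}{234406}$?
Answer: $\frac{258176174998}{144066513615} \approx 1.7921$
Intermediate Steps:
$l{\left(E \right)} = \frac{5 \left(-41 + E\right)}{-82 + E}$ ($l{\left(E \right)} = 5 \frac{-41 + E}{-82 + E} = \frac{5 \left(-41 + E\right)}{-82 + E}$)
$\frac{l{\left(367 \right)}}{21565} + \frac{420008}{234406} = \frac{5 \frac{1}{-82 + 367} \left(-41 + 367\right)}{21565} + \frac{420008}{234406} = 5 \cdot \frac{1}{285} \cdot 326 \cdot \frac{1}{21565} + 420008 \cdot \frac{1}{234406} = 5 \cdot \frac{1}{285} \cdot 326 \cdot \frac{1}{21565} + \frac{210004}{117203} = \frac{326}{57} \cdot \frac{1}{21565} + \frac{210004}{117203} = \frac{326}{1229205} + \frac{210004}{117203} = \frac{258176174998}{144066513615}$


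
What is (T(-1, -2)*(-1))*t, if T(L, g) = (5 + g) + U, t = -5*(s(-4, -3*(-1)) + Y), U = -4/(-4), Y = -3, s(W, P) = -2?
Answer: -100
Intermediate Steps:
U = 1 (U = -4*(-¼) = 1)
t = 25 (t = -5*(-2 - 3) = -5*(-5) = 25)
T(L, g) = 6 + g (T(L, g) = (5 + g) + 1 = 6 + g)
(T(-1, -2)*(-1))*t = ((6 - 2)*(-1))*25 = (4*(-1))*25 = -4*25 = -100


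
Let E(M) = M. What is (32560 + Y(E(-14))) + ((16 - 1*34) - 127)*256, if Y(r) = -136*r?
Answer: -2656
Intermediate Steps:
(32560 + Y(E(-14))) + ((16 - 1*34) - 127)*256 = (32560 - 136*(-14)) + ((16 - 1*34) - 127)*256 = (32560 + 1904) + ((16 - 34) - 127)*256 = 34464 + (-18 - 127)*256 = 34464 - 145*256 = 34464 - 37120 = -2656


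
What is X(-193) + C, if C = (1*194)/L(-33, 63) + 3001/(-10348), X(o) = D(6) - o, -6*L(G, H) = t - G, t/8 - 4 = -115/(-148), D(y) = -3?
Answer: 4727150901/27266980 ≈ 173.37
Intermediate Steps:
t = 1414/37 (t = 32 + 8*(-115/(-148)) = 32 + 8*(-115*(-1/148)) = 32 + 8*(115/148) = 32 + 230/37 = 1414/37 ≈ 38.216)
L(G, H) = -707/111 + G/6 (L(G, H) = -(1414/37 - G)/6 = -707/111 + G/6)
X(o) = -3 - o
C = -453575299/27266980 (C = (1*194)/(-707/111 + (1/6)*(-33)) + 3001/(-10348) = 194/(-707/111 - 11/2) + 3001*(-1/10348) = 194/(-2635/222) - 3001/10348 = 194*(-222/2635) - 3001/10348 = -43068/2635 - 3001/10348 = -453575299/27266980 ≈ -16.635)
X(-193) + C = (-3 - 1*(-193)) - 453575299/27266980 = (-3 + 193) - 453575299/27266980 = 190 - 453575299/27266980 = 4727150901/27266980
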